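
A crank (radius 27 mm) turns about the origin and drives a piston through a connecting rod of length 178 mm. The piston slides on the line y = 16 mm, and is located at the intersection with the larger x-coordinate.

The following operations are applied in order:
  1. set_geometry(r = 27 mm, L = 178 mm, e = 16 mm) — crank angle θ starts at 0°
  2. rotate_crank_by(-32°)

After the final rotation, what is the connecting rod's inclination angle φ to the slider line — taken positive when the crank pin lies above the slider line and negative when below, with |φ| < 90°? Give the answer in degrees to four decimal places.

-9.8034

set_geometry: r = 27 mm, L = 178 mm, e = 16 mm; θ ← 0°
rotate_crank_by(-32°): θ ← 0° -32° = -32°
crank pin P = (r cos θ, r sin θ) = (22.897299, -14.307820)
h = r sin θ − e = -14.307820 − 16 = -30.307820
sin φ = h / L = -30.307820 / 178 = -0.17026865
φ = arcsin(-0.17026865) = -9.803439°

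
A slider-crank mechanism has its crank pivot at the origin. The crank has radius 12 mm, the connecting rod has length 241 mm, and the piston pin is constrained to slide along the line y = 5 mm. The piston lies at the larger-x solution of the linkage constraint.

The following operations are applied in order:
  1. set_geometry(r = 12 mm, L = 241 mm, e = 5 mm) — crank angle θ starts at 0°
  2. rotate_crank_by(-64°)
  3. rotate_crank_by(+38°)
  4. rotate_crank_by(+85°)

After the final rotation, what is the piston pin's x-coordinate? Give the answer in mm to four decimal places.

set_geometry: r = 12 mm, L = 241 mm, e = 5 mm; θ ← 0°
rotate_crank_by(-64°): θ ← 0° -64° = -64°
rotate_crank_by(+38°): θ ← -64° +38° = -26°
rotate_crank_by(+85°): θ ← -26° +85° = 59°
crank pin P = (r cos θ, r sin θ) = (6.180457, 10.286008)
h = r sin θ − e = 10.286008 − 5 = 5.286008
x = r cos θ + √(L² − h²) = 6.180457 + √(58081.0 − 27.9419) = 6.180457 + 240.942022 = 247.122479

247.1225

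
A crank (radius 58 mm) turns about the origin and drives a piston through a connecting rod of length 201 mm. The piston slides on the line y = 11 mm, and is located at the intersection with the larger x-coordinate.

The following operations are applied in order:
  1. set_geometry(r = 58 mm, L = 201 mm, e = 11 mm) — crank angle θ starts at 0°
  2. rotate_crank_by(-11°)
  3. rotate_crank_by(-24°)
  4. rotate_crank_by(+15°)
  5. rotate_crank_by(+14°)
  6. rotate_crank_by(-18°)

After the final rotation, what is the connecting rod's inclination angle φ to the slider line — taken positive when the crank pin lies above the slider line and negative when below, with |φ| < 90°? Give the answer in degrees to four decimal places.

-9.9095

set_geometry: r = 58 mm, L = 201 mm, e = 11 mm; θ ← 0°
rotate_crank_by(-11°): θ ← 0° -11° = -11°
rotate_crank_by(-24°): θ ← -11° -24° = -35°
rotate_crank_by(+15°): θ ← -35° +15° = -20°
rotate_crank_by(+14°): θ ← -20° +14° = -6°
rotate_crank_by(-18°): θ ← -6° -18° = -24°
crank pin P = (r cos θ, r sin θ) = (52.985637, -23.590725)
h = r sin θ − e = -23.590725 − 11 = -34.590725
sin φ = h / L = -34.590725 / 201 = -0.17209316
φ = arcsin(-0.17209316) = -9.909542°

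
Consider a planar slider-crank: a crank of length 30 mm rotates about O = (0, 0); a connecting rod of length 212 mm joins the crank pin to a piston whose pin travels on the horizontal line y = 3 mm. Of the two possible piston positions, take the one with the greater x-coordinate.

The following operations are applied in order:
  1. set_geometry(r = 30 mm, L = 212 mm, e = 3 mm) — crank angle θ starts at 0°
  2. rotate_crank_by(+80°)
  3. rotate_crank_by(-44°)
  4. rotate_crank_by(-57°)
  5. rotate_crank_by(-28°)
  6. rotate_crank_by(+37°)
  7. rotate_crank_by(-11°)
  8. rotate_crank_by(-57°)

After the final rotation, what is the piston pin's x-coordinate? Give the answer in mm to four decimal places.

set_geometry: r = 30 mm, L = 212 mm, e = 3 mm; θ ← 0°
rotate_crank_by(+80°): θ ← 0° +80° = 80°
rotate_crank_by(-44°): θ ← 80° -44° = 36°
rotate_crank_by(-57°): θ ← 36° -57° = -21°
rotate_crank_by(-28°): θ ← -21° -28° = -49°
rotate_crank_by(+37°): θ ← -49° +37° = -12°
rotate_crank_by(-11°): θ ← -12° -11° = -23°
rotate_crank_by(-57°): θ ← -23° -57° = -80°
crank pin P = (r cos θ, r sin θ) = (5.209445, -29.544233)
h = r sin θ − e = -29.544233 − 3 = -32.544233
x = r cos θ + √(L² − h²) = 5.209445 + √(44944.0 − 1059.1271) = 5.209445 + 209.487166 = 214.696612

214.6966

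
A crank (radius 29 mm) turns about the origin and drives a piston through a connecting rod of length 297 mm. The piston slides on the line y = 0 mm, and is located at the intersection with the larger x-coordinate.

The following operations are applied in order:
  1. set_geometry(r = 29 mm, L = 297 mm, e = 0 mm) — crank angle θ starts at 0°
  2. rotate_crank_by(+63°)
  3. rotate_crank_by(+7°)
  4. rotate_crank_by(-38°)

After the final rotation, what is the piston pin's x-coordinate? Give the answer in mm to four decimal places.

321.1955

set_geometry: r = 29 mm, L = 297 mm, e = 0 mm; θ ← 0°
rotate_crank_by(+63°): θ ← 0° +63° = 63°
rotate_crank_by(+7°): θ ← 63° +7° = 70°
rotate_crank_by(-38°): θ ← 70° -38° = 32°
crank pin P = (r cos θ, r sin θ) = (24.593395, 15.367659)
h = r sin θ − e = 15.367659 − 0 = 15.367659
x = r cos θ + √(L² − h²) = 24.593395 + √(88209.0 − 236.1649) = 24.593395 + 296.602149 = 321.195544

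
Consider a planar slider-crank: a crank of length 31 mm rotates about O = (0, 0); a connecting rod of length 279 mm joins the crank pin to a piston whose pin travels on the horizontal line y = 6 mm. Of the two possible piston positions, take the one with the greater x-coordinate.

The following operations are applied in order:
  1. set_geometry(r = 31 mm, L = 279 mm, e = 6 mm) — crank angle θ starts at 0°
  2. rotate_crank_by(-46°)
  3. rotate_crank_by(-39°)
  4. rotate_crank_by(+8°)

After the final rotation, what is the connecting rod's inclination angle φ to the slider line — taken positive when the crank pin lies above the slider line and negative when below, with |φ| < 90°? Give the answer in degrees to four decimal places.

-7.4562

set_geometry: r = 31 mm, L = 279 mm, e = 6 mm; θ ← 0°
rotate_crank_by(-46°): θ ← 0° -46° = -46°
rotate_crank_by(-39°): θ ← -46° -39° = -85°
rotate_crank_by(+8°): θ ← -85° +8° = -77°
crank pin P = (r cos θ, r sin θ) = (6.973483, -30.205472)
h = r sin θ − e = -30.205472 − 6 = -36.205472
sin φ = h / L = -36.205472 / 279 = -0.12976872
φ = arcsin(-0.12976872) = -7.456228°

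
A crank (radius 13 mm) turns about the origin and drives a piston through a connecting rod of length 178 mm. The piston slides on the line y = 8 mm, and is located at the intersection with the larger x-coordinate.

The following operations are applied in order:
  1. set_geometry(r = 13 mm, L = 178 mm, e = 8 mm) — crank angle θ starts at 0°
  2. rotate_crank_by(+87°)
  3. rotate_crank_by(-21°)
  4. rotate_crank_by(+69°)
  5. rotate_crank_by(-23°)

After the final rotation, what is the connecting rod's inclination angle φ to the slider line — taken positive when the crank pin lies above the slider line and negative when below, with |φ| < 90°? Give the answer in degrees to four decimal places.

1.3048

set_geometry: r = 13 mm, L = 178 mm, e = 8 mm; θ ← 0°
rotate_crank_by(+87°): θ ← 0° +87° = 87°
rotate_crank_by(-21°): θ ← 87° -21° = 66°
rotate_crank_by(+69°): θ ← 66° +69° = 135°
rotate_crank_by(-23°): θ ← 135° -23° = 112°
crank pin P = (r cos θ, r sin θ) = (-4.869886, 12.053390)
h = r sin θ − e = 12.053390 − 8 = 4.053390
sin φ = h / L = 4.053390 / 178 = 0.02277185
φ = arcsin(0.02277185) = 1.304844°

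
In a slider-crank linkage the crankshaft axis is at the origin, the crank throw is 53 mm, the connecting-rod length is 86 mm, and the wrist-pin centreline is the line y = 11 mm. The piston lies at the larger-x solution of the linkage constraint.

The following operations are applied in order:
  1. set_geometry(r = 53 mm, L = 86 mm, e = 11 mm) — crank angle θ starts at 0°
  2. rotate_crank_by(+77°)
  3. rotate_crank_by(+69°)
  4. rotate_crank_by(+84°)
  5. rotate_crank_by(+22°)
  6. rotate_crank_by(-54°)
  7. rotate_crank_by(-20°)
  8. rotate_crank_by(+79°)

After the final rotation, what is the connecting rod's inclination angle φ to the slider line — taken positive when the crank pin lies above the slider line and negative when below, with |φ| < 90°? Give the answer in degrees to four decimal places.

-46.7517

set_geometry: r = 53 mm, L = 86 mm, e = 11 mm; θ ← 0°
rotate_crank_by(+77°): θ ← 0° +77° = 77°
rotate_crank_by(+69°): θ ← 77° +69° = 146°
rotate_crank_by(+84°): θ ← 146° +84° = 230°
rotate_crank_by(+22°): θ ← 230° +22° = 252°
rotate_crank_by(-54°): θ ← 252° -54° = 198°
rotate_crank_by(-20°): θ ← 198° -20° = 178°
rotate_crank_by(+79°): θ ← 178° +79° = 257°
crank pin P = (r cos θ, r sin θ) = (-11.922406, -51.641613)
h = r sin θ − e = -51.641613 − 11 = -62.641613
sin φ = h / L = -62.641613 / 86 = -0.72839085
φ = arcsin(-0.72839085) = -46.751663°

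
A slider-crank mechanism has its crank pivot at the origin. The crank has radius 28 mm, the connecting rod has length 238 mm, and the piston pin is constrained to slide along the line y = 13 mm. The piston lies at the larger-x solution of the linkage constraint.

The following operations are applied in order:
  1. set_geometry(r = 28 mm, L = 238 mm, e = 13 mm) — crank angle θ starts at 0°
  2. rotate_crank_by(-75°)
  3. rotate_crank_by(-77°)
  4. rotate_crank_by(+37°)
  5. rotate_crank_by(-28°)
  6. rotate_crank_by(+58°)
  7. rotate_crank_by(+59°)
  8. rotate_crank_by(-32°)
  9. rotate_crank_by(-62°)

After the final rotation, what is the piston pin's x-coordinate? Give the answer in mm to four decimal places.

set_geometry: r = 28 mm, L = 238 mm, e = 13 mm; θ ← 0°
rotate_crank_by(-75°): θ ← 0° -75° = -75°
rotate_crank_by(-77°): θ ← -75° -77° = -152°
rotate_crank_by(+37°): θ ← -152° +37° = -115°
rotate_crank_by(-28°): θ ← -115° -28° = -143°
rotate_crank_by(+58°): θ ← -143° +58° = -85°
rotate_crank_by(+59°): θ ← -85° +59° = -26°
rotate_crank_by(-32°): θ ← -26° -32° = -58°
rotate_crank_by(-62°): θ ← -58° -62° = -120°
crank pin P = (r cos θ, r sin θ) = (-14.000000, -24.248711)
h = r sin θ − e = -24.248711 − 13 = -37.248711
x = r cos θ + √(L² − h²) = -14.000000 + √(56644.0 − 1387.4665) = -14.000000 + 235.067083 = 221.067083

221.0671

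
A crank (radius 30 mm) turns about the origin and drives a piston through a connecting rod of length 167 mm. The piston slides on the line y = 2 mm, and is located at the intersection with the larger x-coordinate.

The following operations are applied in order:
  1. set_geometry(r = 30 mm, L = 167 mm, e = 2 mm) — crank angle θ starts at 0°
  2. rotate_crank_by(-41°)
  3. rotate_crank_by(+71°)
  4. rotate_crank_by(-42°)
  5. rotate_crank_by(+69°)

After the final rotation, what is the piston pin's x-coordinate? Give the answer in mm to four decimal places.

181.7254

set_geometry: r = 30 mm, L = 167 mm, e = 2 mm; θ ← 0°
rotate_crank_by(-41°): θ ← 0° -41° = -41°
rotate_crank_by(+71°): θ ← -41° +71° = 30°
rotate_crank_by(-42°): θ ← 30° -42° = -12°
rotate_crank_by(+69°): θ ← -12° +69° = 57°
crank pin P = (r cos θ, r sin θ) = (16.339171, 25.160117)
h = r sin θ − e = 25.160117 − 2 = 23.160117
x = r cos θ + √(L² − h²) = 16.339171 + √(27889.0 − 536.3910) = 16.339171 + 165.386242 = 181.725413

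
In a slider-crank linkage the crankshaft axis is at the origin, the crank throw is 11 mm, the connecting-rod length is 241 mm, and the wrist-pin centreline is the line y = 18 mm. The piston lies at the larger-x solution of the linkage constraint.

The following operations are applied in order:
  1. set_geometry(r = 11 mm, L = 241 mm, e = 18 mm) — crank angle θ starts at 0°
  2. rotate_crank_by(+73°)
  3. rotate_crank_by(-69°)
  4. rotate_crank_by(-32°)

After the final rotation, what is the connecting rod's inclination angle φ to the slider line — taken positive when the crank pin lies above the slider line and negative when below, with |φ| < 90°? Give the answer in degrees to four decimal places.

set_geometry: r = 11 mm, L = 241 mm, e = 18 mm; θ ← 0°
rotate_crank_by(+73°): θ ← 0° +73° = 73°
rotate_crank_by(-69°): θ ← 73° -69° = 4°
rotate_crank_by(-32°): θ ← 4° -32° = -28°
crank pin P = (r cos θ, r sin θ) = (9.712424, -5.164187)
h = r sin θ − e = -5.164187 − 18 = -23.164187
sin φ = h / L = -23.164187 / 241 = -0.09611696
φ = arcsin(-0.09611696) = -5.515611°

-5.5156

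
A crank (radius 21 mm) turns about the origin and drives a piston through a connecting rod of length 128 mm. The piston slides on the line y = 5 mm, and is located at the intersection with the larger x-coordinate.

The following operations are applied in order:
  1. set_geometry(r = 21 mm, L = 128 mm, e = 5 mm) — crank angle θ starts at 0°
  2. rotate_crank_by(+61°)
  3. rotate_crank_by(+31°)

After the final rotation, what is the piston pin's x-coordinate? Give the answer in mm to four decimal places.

set_geometry: r = 21 mm, L = 128 mm, e = 5 mm; θ ← 0°
rotate_crank_by(+61°): θ ← 0° +61° = 61°
rotate_crank_by(+31°): θ ← 61° +31° = 92°
crank pin P = (r cos θ, r sin θ) = (-0.732889, 20.987207)
h = r sin θ − e = 20.987207 − 5 = 15.987207
x = r cos θ + √(L² − h²) = -0.732889 + √(16384.0 − 255.5908) = -0.732889 + 126.997674 = 126.264785

126.2648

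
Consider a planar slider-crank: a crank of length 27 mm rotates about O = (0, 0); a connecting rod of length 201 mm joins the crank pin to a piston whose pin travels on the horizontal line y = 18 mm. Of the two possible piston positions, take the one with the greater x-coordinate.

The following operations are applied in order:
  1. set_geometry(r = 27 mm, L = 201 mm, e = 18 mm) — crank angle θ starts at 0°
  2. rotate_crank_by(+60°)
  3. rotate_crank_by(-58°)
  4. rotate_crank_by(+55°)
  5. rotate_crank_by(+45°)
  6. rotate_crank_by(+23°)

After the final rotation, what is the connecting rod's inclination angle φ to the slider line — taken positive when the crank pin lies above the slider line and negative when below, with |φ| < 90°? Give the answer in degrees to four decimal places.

set_geometry: r = 27 mm, L = 201 mm, e = 18 mm; θ ← 0°
rotate_crank_by(+60°): θ ← 0° +60° = 60°
rotate_crank_by(-58°): θ ← 60° -58° = 2°
rotate_crank_by(+55°): θ ← 2° +55° = 57°
rotate_crank_by(+45°): θ ← 57° +45° = 102°
rotate_crank_by(+23°): θ ← 102° +23° = 125°
crank pin P = (r cos θ, r sin θ) = (-15.486564, 22.117105)
h = r sin θ − e = 22.117105 − 18 = 4.117105
sin φ = h / L = 4.117105 / 201 = 0.02048311
φ = arcsin(0.02048311) = 1.173678°

1.1737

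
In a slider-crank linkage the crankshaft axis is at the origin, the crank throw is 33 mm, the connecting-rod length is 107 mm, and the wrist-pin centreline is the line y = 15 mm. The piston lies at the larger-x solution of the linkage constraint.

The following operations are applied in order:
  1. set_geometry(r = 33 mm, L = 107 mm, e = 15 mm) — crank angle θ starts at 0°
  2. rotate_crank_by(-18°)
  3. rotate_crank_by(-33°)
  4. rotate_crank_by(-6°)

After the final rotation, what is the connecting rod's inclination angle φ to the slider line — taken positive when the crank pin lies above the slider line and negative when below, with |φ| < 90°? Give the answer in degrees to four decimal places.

set_geometry: r = 33 mm, L = 107 mm, e = 15 mm; θ ← 0°
rotate_crank_by(-18°): θ ← 0° -18° = -18°
rotate_crank_by(-33°): θ ← -18° -33° = -51°
rotate_crank_by(-6°): θ ← -51° -6° = -57°
crank pin P = (r cos θ, r sin θ) = (17.973088, -27.676129)
h = r sin θ − e = -27.676129 − 15 = -42.676129
sin φ = h / L = -42.676129 / 107 = -0.39884232
φ = arcsin(-0.39884232) = -23.505827°

-23.5058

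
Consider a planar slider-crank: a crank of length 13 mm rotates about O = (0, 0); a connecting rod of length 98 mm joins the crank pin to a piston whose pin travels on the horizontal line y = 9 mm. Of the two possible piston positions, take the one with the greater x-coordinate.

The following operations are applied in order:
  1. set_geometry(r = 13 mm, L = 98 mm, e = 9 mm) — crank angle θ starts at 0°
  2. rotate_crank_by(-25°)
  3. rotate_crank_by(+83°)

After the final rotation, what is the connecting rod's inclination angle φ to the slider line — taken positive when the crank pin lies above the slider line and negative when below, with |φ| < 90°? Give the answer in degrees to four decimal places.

1.1838

set_geometry: r = 13 mm, L = 98 mm, e = 9 mm; θ ← 0°
rotate_crank_by(-25°): θ ← 0° -25° = -25°
rotate_crank_by(+83°): θ ← -25° +83° = 58°
crank pin P = (r cos θ, r sin θ) = (6.888950, 11.024625)
h = r sin θ − e = 11.024625 − 9 = 2.024625
sin φ = h / L = 2.024625 / 98 = 0.02065944
φ = arcsin(0.02065944) = 1.183783°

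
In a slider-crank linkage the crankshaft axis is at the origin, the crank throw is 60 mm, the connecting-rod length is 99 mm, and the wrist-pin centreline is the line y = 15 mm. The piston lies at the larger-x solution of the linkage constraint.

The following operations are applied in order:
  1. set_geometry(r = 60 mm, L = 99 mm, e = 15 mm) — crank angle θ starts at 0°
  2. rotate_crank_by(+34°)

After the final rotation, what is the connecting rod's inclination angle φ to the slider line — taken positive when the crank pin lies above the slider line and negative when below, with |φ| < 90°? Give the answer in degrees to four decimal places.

10.8005

set_geometry: r = 60 mm, L = 99 mm, e = 15 mm; θ ← 0°
rotate_crank_by(+34°): θ ← 0° +34° = 34°
crank pin P = (r cos θ, r sin θ) = (49.742254, 33.551574)
h = r sin θ − e = 33.551574 − 15 = 18.551574
sin φ = h / L = 18.551574 / 99 = 0.18738964
φ = arcsin(0.18738964) = 10.800486°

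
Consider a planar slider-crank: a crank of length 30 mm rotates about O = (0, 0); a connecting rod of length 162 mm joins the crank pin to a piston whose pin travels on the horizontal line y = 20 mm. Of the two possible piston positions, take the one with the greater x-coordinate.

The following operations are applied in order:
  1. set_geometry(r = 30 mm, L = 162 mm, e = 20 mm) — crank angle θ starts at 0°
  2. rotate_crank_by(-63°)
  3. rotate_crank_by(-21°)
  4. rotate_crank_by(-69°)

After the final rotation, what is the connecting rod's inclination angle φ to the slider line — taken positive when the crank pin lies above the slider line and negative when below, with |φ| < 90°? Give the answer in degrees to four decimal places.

set_geometry: r = 30 mm, L = 162 mm, e = 20 mm; θ ← 0°
rotate_crank_by(-63°): θ ← 0° -63° = -63°
rotate_crank_by(-21°): θ ← -63° -21° = -84°
rotate_crank_by(-69°): θ ← -84° -69° = -153°
crank pin P = (r cos θ, r sin θ) = (-26.730196, -13.619715)
h = r sin θ − e = -13.619715 − 20 = -33.619715
sin φ = h / L = -33.619715 / 162 = -0.20752910
φ = arcsin(-0.20752910) = -11.977591°

-11.9776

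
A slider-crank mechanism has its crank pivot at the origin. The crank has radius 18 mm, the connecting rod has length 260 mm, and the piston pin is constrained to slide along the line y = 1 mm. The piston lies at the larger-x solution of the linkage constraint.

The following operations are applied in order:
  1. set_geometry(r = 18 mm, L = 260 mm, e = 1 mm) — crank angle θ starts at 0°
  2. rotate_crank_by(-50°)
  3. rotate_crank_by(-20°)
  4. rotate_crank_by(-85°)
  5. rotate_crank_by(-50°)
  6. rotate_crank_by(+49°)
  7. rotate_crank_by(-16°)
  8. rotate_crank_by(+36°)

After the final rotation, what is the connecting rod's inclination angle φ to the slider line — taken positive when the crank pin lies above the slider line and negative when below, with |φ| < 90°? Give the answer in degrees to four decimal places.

-2.9772

set_geometry: r = 18 mm, L = 260 mm, e = 1 mm; θ ← 0°
rotate_crank_by(-50°): θ ← 0° -50° = -50°
rotate_crank_by(-20°): θ ← -50° -20° = -70°
rotate_crank_by(-85°): θ ← -70° -85° = -155°
rotate_crank_by(-50°): θ ← -155° -50° = -205°
rotate_crank_by(+49°): θ ← -205° +49° = -156°
rotate_crank_by(-16°): θ ← -156° -16° = -172°
rotate_crank_by(+36°): θ ← -172° +36° = -136°
crank pin P = (r cos θ, r sin θ) = (-12.948116, -12.503851)
h = r sin θ − e = -12.503851 − 1 = -13.503851
sin φ = h / L = -13.503851 / 260 = -0.05193789
φ = arcsin(-0.05193789) = -2.977161°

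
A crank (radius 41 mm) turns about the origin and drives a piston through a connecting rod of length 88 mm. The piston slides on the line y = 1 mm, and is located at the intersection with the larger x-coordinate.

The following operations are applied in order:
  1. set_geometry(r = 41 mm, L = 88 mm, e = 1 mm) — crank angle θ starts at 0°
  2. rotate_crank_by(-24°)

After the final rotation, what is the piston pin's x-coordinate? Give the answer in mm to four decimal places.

set_geometry: r = 41 mm, L = 88 mm, e = 1 mm; θ ← 0°
rotate_crank_by(-24°): θ ← 0° -24° = -24°
crank pin P = (r cos θ, r sin θ) = (37.455364, -16.676202)
h = r sin θ − e = -16.676202 − 1 = -17.676202
x = r cos θ + √(L² − h²) = 37.455364 + √(7744.0 − 312.4481) = 37.455364 + 86.206449 = 123.661813

123.6618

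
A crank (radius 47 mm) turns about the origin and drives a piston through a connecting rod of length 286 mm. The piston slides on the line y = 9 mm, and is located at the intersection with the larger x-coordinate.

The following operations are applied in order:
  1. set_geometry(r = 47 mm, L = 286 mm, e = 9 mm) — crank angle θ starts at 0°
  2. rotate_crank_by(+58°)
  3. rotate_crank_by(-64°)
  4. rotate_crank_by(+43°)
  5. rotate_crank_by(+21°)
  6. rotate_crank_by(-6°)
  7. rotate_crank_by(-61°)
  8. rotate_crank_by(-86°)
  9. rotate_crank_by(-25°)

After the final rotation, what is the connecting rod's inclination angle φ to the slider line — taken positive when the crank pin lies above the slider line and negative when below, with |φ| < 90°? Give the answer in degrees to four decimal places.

-10.0081

set_geometry: r = 47 mm, L = 286 mm, e = 9 mm; θ ← 0°
rotate_crank_by(+58°): θ ← 0° +58° = 58°
rotate_crank_by(-64°): θ ← 58° -64° = -6°
rotate_crank_by(+43°): θ ← -6° +43° = 37°
rotate_crank_by(+21°): θ ← 37° +21° = 58°
rotate_crank_by(-6°): θ ← 58° -6° = 52°
rotate_crank_by(-61°): θ ← 52° -61° = -9°
rotate_crank_by(-86°): θ ← -9° -86° = -95°
rotate_crank_by(-25°): θ ← -95° -25° = -120°
crank pin P = (r cos θ, r sin θ) = (-23.500000, -40.703194)
h = r sin θ − e = -40.703194 − 9 = -49.703194
sin φ = h / L = -49.703194 / 286 = -0.17378739
φ = arcsin(-0.17378739) = -10.008100°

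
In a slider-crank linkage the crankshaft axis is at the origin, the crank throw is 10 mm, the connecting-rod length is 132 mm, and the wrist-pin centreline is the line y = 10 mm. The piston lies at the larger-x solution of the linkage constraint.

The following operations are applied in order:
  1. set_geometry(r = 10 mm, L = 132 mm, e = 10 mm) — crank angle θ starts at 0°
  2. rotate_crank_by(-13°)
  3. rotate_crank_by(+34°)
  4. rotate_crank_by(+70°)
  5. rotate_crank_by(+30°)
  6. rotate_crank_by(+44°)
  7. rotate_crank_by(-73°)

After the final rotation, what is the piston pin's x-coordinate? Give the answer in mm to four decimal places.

131.6510

set_geometry: r = 10 mm, L = 132 mm, e = 10 mm; θ ← 0°
rotate_crank_by(-13°): θ ← 0° -13° = -13°
rotate_crank_by(+34°): θ ← -13° +34° = 21°
rotate_crank_by(+70°): θ ← 21° +70° = 91°
rotate_crank_by(+30°): θ ← 91° +30° = 121°
rotate_crank_by(+44°): θ ← 121° +44° = 165°
rotate_crank_by(-73°): θ ← 165° -73° = 92°
crank pin P = (r cos θ, r sin θ) = (-0.348995, 9.993908)
h = r sin θ − e = 9.993908 − 10 = -0.006092
x = r cos θ + √(L² − h²) = -0.348995 + √(17424.0 − 0.0000) = -0.348995 + 132.000000 = 131.651005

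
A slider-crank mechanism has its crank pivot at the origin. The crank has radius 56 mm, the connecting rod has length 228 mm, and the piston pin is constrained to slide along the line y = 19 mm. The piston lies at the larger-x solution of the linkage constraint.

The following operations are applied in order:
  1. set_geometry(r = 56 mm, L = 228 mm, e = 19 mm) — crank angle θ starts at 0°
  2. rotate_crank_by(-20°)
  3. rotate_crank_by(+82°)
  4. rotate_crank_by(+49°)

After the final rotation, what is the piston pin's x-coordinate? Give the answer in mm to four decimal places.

set_geometry: r = 56 mm, L = 228 mm, e = 19 mm; θ ← 0°
rotate_crank_by(-20°): θ ← 0° -20° = -20°
rotate_crank_by(+82°): θ ← -20° +82° = 62°
rotate_crank_by(+49°): θ ← 62° +49° = 111°
crank pin P = (r cos θ, r sin θ) = (-20.068605, 52.280504)
h = r sin θ − e = 52.280504 − 19 = 33.280504
x = r cos θ + √(L² − h²) = -20.068605 + √(51984.0 − 1107.5919) = -20.068605 + 225.557993 = 205.489388

205.4894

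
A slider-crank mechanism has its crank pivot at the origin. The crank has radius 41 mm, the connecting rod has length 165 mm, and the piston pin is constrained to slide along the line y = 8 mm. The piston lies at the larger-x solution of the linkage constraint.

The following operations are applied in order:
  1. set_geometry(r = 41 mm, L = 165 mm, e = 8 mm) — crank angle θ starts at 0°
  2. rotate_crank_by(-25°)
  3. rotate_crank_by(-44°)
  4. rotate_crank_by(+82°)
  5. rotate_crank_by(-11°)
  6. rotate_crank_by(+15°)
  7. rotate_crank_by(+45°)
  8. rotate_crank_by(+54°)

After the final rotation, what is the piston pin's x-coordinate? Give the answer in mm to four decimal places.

144.4849

set_geometry: r = 41 mm, L = 165 mm, e = 8 mm; θ ← 0°
rotate_crank_by(-25°): θ ← 0° -25° = -25°
rotate_crank_by(-44°): θ ← -25° -44° = -69°
rotate_crank_by(+82°): θ ← -69° +82° = 13°
rotate_crank_by(-11°): θ ← 13° -11° = 2°
rotate_crank_by(+15°): θ ← 2° +15° = 17°
rotate_crank_by(+45°): θ ← 17° +45° = 62°
rotate_crank_by(+54°): θ ← 62° +54° = 116°
crank pin P = (r cos θ, r sin θ) = (-17.973217, 36.850556)
h = r sin θ − e = 36.850556 − 8 = 28.850556
x = r cos θ + √(L² − h²) = -17.973217 + √(27225.0 − 832.3546) = -17.973217 + 162.458134 = 144.484917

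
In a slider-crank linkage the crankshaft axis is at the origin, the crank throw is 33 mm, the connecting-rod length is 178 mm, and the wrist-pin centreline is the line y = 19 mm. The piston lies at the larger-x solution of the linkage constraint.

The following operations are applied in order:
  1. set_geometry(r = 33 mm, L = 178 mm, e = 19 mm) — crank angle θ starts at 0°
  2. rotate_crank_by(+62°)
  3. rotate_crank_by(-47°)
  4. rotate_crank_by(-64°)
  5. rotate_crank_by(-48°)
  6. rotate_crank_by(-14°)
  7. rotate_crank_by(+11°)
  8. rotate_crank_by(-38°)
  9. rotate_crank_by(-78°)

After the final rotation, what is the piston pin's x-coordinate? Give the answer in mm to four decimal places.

151.3020

set_geometry: r = 33 mm, L = 178 mm, e = 19 mm; θ ← 0°
rotate_crank_by(+62°): θ ← 0° +62° = 62°
rotate_crank_by(-47°): θ ← 62° -47° = 15°
rotate_crank_by(-64°): θ ← 15° -64° = -49°
rotate_crank_by(-48°): θ ← -49° -48° = -97°
rotate_crank_by(-14°): θ ← -97° -14° = -111°
rotate_crank_by(+11°): θ ← -111° +11° = -100°
rotate_crank_by(-38°): θ ← -100° -38° = -138°
rotate_crank_by(-78°): θ ← -138° -78° = -216°
crank pin P = (r cos θ, r sin θ) = (-26.697561, 19.396913)
h = r sin θ − e = 19.396913 − 19 = 0.396913
x = r cos θ + √(L² − h²) = -26.697561 + √(31684.0 − 0.1575) = -26.697561 + 177.999557 = 151.301997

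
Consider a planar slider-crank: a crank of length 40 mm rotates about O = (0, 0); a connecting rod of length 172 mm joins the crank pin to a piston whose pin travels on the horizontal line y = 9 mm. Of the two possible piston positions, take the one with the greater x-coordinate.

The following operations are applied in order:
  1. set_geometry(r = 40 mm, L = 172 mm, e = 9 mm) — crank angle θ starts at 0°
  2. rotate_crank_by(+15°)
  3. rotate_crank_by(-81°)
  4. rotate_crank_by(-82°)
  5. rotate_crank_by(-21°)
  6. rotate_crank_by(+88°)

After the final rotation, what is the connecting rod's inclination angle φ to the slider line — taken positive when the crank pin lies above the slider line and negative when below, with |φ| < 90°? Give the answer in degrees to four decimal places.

-16.3808

set_geometry: r = 40 mm, L = 172 mm, e = 9 mm; θ ← 0°
rotate_crank_by(+15°): θ ← 0° +15° = 15°
rotate_crank_by(-81°): θ ← 15° -81° = -66°
rotate_crank_by(-82°): θ ← -66° -82° = -148°
rotate_crank_by(-21°): θ ← -148° -21° = -169°
rotate_crank_by(+88°): θ ← -169° +88° = -81°
crank pin P = (r cos θ, r sin θ) = (6.257379, -39.507534)
h = r sin θ − e = -39.507534 − 9 = -48.507534
sin φ = h / L = -48.507534 / 172 = -0.28202054
φ = arcsin(-0.28202054) = -16.380834°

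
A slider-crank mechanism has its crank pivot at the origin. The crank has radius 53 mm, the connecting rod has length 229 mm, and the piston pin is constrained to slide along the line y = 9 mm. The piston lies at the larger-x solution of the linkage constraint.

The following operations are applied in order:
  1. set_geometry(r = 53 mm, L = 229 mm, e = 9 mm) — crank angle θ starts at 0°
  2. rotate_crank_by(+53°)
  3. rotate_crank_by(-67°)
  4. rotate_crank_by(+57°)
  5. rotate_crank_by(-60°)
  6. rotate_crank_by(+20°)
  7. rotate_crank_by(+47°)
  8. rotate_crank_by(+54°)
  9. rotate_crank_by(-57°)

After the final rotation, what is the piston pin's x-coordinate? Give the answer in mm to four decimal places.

263.2037

set_geometry: r = 53 mm, L = 229 mm, e = 9 mm; θ ← 0°
rotate_crank_by(+53°): θ ← 0° +53° = 53°
rotate_crank_by(-67°): θ ← 53° -67° = -14°
rotate_crank_by(+57°): θ ← -14° +57° = 43°
rotate_crank_by(-60°): θ ← 43° -60° = -17°
rotate_crank_by(+20°): θ ← -17° +20° = 3°
rotate_crank_by(+47°): θ ← 3° +47° = 50°
rotate_crank_by(+54°): θ ← 50° +54° = 104°
rotate_crank_by(-57°): θ ← 104° -57° = 47°
crank pin P = (r cos θ, r sin θ) = (36.145913, 38.761746)
h = r sin θ − e = 38.761746 − 9 = 29.761746
x = r cos θ + √(L² − h²) = 36.145913 + √(52441.0 − 885.7615) = 36.145913 + 227.057787 = 263.203700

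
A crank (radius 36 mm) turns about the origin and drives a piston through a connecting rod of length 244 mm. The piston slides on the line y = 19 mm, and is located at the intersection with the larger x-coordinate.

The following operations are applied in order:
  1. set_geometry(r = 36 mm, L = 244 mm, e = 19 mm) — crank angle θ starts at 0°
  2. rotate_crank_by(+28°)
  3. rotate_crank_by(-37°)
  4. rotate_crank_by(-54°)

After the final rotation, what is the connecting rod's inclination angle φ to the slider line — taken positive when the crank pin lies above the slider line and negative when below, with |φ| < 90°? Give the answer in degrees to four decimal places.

set_geometry: r = 36 mm, L = 244 mm, e = 19 mm; θ ← 0°
rotate_crank_by(+28°): θ ← 0° +28° = 28°
rotate_crank_by(-37°): θ ← 28° -37° = -9°
rotate_crank_by(-54°): θ ← -9° -54° = -63°
crank pin P = (r cos θ, r sin θ) = (16.343658, -32.076235)
h = r sin θ − e = -32.076235 − 19 = -51.076235
sin φ = h / L = -51.076235 / 244 = -0.20932883
φ = arcsin(-0.20932883) = -12.083023°

-12.0830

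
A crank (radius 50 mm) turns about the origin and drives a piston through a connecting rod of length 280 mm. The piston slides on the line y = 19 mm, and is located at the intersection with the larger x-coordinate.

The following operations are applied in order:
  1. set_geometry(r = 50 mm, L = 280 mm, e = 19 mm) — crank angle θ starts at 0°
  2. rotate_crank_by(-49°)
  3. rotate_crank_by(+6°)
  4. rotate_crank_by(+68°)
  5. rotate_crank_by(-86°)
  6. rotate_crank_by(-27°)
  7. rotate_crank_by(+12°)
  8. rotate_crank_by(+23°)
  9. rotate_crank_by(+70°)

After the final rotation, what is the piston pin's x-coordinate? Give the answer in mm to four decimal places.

327.7810

set_geometry: r = 50 mm, L = 280 mm, e = 19 mm; θ ← 0°
rotate_crank_by(-49°): θ ← 0° -49° = -49°
rotate_crank_by(+6°): θ ← -49° +6° = -43°
rotate_crank_by(+68°): θ ← -43° +68° = 25°
rotate_crank_by(-86°): θ ← 25° -86° = -61°
rotate_crank_by(-27°): θ ← -61° -27° = -88°
rotate_crank_by(+12°): θ ← -88° +12° = -76°
rotate_crank_by(+23°): θ ← -76° +23° = -53°
rotate_crank_by(+70°): θ ← -53° +70° = 17°
crank pin P = (r cos θ, r sin θ) = (47.815238, 14.618585)
h = r sin θ − e = 14.618585 − 19 = -4.381415
x = r cos θ + √(L² − h²) = 47.815238 + √(78400.0 − 19.1968) = 47.815238 + 279.965718 = 327.780956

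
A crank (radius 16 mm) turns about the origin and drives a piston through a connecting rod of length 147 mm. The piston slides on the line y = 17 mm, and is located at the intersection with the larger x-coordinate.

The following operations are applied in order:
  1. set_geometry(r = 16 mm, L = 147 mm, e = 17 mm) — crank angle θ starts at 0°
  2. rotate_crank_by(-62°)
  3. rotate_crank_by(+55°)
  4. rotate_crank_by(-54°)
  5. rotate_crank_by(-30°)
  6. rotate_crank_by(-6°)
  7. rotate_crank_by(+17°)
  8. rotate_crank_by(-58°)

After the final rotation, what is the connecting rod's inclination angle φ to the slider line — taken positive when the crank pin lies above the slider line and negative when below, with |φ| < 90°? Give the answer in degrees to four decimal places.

set_geometry: r = 16 mm, L = 147 mm, e = 17 mm; θ ← 0°
rotate_crank_by(-62°): θ ← 0° -62° = -62°
rotate_crank_by(+55°): θ ← -62° +55° = -7°
rotate_crank_by(-54°): θ ← -7° -54° = -61°
rotate_crank_by(-30°): θ ← -61° -30° = -91°
rotate_crank_by(-6°): θ ← -91° -6° = -97°
rotate_crank_by(+17°): θ ← -97° +17° = -80°
rotate_crank_by(-58°): θ ← -80° -58° = -138°
crank pin P = (r cos θ, r sin θ) = (-11.890317, -10.706090)
h = r sin θ − e = -10.706090 − 17 = -27.706090
sin φ = h / L = -27.706090 / 147 = -0.18847680
φ = arcsin(-0.18847680) = -10.863905°

-10.8639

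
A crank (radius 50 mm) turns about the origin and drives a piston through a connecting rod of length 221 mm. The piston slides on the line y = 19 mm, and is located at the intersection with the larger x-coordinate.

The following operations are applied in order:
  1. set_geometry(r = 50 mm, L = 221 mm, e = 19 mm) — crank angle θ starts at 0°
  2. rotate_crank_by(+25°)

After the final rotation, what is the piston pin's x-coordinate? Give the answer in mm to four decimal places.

set_geometry: r = 50 mm, L = 221 mm, e = 19 mm; θ ← 0°
rotate_crank_by(+25°): θ ← 0° +25° = 25°
crank pin P = (r cos θ, r sin θ) = (45.315389, 21.130913)
h = r sin θ − e = 21.130913 − 19 = 2.130913
x = r cos θ + √(L² − h²) = 45.315389 + √(48841.0 − 4.5408) = 45.315389 + 220.989726 = 266.305116

266.3051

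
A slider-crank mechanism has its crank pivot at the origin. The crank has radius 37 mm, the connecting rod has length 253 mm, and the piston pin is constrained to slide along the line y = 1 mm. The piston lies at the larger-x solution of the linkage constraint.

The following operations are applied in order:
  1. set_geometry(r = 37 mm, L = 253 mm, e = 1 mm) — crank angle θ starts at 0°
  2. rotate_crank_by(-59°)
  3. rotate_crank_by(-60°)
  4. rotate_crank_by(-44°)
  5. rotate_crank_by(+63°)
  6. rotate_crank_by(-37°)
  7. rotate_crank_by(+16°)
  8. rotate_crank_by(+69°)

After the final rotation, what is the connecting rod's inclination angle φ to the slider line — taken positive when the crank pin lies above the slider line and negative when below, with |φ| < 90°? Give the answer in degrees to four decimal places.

-6.8457

set_geometry: r = 37 mm, L = 253 mm, e = 1 mm; θ ← 0°
rotate_crank_by(-59°): θ ← 0° -59° = -59°
rotate_crank_by(-60°): θ ← -59° -60° = -119°
rotate_crank_by(-44°): θ ← -119° -44° = -163°
rotate_crank_by(+63°): θ ← -163° +63° = -100°
rotate_crank_by(-37°): θ ← -100° -37° = -137°
rotate_crank_by(+16°): θ ← -137° +16° = -121°
rotate_crank_by(+69°): θ ← -121° +69° = -52°
crank pin P = (r cos θ, r sin θ) = (22.779475, -29.156398)
h = r sin θ − e = -29.156398 − 1 = -30.156398
sin φ = h / L = -30.156398 / 253 = -0.11919525
φ = arcsin(-0.11919525) = -6.845660°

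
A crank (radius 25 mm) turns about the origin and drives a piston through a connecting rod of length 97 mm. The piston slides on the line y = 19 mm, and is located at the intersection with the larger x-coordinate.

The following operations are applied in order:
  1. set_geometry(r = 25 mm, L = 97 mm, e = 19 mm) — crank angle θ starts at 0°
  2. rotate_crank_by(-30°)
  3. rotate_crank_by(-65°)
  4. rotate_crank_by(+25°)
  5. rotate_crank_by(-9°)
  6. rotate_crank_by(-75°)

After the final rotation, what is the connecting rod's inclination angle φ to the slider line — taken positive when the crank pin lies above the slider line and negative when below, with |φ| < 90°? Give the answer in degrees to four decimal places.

set_geometry: r = 25 mm, L = 97 mm, e = 19 mm; θ ← 0°
rotate_crank_by(-30°): θ ← 0° -30° = -30°
rotate_crank_by(-65°): θ ← -30° -65° = -95°
rotate_crank_by(+25°): θ ← -95° +25° = -70°
rotate_crank_by(-9°): θ ← -70° -9° = -79°
rotate_crank_by(-75°): θ ← -79° -75° = -154°
crank pin P = (r cos θ, r sin θ) = (-22.469851, -10.959279)
h = r sin θ − e = -10.959279 − 19 = -29.959279
sin φ = h / L = -29.959279 / 97 = -0.30885854
φ = arcsin(-0.30885854) = -17.990454°

-17.9905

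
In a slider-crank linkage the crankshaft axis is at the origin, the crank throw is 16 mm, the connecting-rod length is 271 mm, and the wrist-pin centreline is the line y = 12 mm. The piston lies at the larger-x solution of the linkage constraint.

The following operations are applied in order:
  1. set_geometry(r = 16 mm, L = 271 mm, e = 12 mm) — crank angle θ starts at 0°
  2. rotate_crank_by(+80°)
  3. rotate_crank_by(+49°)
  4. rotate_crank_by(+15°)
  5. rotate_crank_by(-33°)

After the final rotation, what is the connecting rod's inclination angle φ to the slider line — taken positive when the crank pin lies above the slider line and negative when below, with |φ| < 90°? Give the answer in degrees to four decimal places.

set_geometry: r = 16 mm, L = 271 mm, e = 12 mm; θ ← 0°
rotate_crank_by(+80°): θ ← 0° +80° = 80°
rotate_crank_by(+49°): θ ← 80° +49° = 129°
rotate_crank_by(+15°): θ ← 129° +15° = 144°
rotate_crank_by(-33°): θ ← 144° -33° = 111°
crank pin P = (r cos θ, r sin θ) = (-5.733887, 14.937287)
h = r sin θ − e = 14.937287 − 12 = 2.937287
sin φ = h / L = 2.937287 / 271 = 0.01083870
φ = arcsin(0.01083870) = 0.621024°

0.6210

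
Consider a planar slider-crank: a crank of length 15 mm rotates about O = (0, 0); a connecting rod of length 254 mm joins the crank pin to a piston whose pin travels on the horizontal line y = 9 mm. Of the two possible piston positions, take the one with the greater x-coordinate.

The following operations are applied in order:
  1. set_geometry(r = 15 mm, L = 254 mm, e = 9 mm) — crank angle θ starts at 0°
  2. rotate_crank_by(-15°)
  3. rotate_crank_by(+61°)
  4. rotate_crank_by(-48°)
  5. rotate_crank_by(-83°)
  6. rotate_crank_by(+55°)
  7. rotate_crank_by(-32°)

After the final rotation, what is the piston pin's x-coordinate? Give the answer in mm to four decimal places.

260.0662

set_geometry: r = 15 mm, L = 254 mm, e = 9 mm; θ ← 0°
rotate_crank_by(-15°): θ ← 0° -15° = -15°
rotate_crank_by(+61°): θ ← -15° +61° = 46°
rotate_crank_by(-48°): θ ← 46° -48° = -2°
rotate_crank_by(-83°): θ ← -2° -83° = -85°
rotate_crank_by(+55°): θ ← -85° +55° = -30°
rotate_crank_by(-32°): θ ← -30° -32° = -62°
crank pin P = (r cos θ, r sin θ) = (7.042073, -13.244214)
h = r sin θ − e = -13.244214 − 9 = -22.244214
x = r cos θ + √(L² − h²) = 7.042073 + √(64516.0 − 494.8051) = 7.042073 + 253.024100 = 260.066173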